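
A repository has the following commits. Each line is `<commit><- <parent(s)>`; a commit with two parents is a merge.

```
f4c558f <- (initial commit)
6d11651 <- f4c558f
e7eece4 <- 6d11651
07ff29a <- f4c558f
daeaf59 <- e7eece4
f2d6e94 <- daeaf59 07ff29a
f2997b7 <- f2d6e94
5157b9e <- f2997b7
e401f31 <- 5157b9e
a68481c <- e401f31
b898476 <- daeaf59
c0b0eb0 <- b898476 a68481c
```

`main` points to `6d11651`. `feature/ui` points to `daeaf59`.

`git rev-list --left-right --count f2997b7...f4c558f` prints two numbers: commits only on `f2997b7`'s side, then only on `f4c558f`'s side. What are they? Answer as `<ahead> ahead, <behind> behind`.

6 ahead, 0 behind

Reachable from f2997b7: {07ff29a, 6d11651, daeaf59, e7eece4, f2997b7, f2d6e94, f4c558f}.
Reachable from f4c558f: {f4c558f}.
Only in f2997b7's history (ahead): {07ff29a, 6d11651, daeaf59, e7eece4, f2997b7, f2d6e94} — 6.
Only in f4c558f's history (behind): {} — 0.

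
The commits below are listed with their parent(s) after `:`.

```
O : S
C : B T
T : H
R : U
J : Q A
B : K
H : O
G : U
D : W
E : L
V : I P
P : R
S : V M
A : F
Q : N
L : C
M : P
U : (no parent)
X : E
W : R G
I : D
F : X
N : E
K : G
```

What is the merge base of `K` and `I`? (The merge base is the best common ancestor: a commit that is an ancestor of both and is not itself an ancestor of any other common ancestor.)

G

Ancestors of K: {G, K, U}.
Ancestors of I: {D, G, I, R, U, W}.
Common ancestors: {G, U}.
Among these, G is not an ancestor of any other common ancestor — it is the merge base.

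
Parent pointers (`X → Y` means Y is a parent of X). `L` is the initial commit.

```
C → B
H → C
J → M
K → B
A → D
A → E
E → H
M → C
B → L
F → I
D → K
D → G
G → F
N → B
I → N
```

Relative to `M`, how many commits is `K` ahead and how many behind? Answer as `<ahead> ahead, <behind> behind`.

1 ahead, 2 behind

Reachable from K: {B, K, L}.
Reachable from M: {B, C, L, M}.
Only in K's history (ahead): {K} — 1.
Only in M's history (behind): {C, M} — 2.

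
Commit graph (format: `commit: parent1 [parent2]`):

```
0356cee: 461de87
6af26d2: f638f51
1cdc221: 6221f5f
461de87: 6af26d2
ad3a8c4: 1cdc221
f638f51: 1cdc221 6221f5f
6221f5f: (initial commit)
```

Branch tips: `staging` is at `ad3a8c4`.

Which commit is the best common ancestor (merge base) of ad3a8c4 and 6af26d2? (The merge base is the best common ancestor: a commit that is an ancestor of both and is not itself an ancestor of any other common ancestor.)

1cdc221

Ancestors of ad3a8c4: {1cdc221, 6221f5f, ad3a8c4}.
Ancestors of 6af26d2: {1cdc221, 6221f5f, 6af26d2, f638f51}.
Common ancestors: {1cdc221, 6221f5f}.
Among these, 1cdc221 is not an ancestor of any other common ancestor — it is the merge base.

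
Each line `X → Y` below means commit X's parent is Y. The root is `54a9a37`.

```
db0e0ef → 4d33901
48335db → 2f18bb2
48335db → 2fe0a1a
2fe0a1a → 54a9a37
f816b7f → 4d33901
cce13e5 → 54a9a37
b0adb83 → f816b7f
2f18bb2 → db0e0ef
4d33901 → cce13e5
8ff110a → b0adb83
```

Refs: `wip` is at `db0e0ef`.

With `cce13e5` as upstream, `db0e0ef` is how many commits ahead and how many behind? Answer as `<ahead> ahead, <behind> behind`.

Reachable from db0e0ef: {4d33901, 54a9a37, cce13e5, db0e0ef}.
Reachable from cce13e5: {54a9a37, cce13e5}.
Only in db0e0ef's history (ahead): {4d33901, db0e0ef} — 2.
Only in cce13e5's history (behind): {} — 0.

2 ahead, 0 behind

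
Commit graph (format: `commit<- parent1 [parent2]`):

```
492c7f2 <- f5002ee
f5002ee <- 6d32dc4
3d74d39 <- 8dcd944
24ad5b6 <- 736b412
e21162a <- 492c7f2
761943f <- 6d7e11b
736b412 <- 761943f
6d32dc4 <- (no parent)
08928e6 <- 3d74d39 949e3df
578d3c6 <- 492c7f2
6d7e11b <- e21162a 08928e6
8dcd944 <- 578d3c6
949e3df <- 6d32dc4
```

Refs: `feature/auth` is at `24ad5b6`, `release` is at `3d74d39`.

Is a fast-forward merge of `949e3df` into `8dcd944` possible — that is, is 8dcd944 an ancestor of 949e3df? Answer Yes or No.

A fast-forward from 8dcd944 to 949e3df is possible iff 8dcd944 is an ancestor of 949e3df.
Ancestors of 949e3df: {6d32dc4, 949e3df}.
8dcd944 is not among them, so fast-forward is not possible.

No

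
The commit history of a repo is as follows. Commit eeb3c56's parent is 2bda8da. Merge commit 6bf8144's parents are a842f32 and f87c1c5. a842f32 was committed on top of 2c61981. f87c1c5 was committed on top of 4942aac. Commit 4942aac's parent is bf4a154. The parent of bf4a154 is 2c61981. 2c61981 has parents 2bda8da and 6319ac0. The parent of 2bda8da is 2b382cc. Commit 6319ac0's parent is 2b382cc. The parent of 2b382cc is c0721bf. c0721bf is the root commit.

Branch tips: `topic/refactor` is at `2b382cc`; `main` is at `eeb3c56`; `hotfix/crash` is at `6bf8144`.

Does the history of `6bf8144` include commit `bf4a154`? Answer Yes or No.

Yes

Ancestors of 6bf8144 (commits reachable by following parents): {2b382cc, 2bda8da, 2c61981, 4942aac, 6319ac0, 6bf8144, a842f32, bf4a154, c0721bf, f87c1c5}.
bf4a154 is in that set, so it is an ancestor of 6bf8144.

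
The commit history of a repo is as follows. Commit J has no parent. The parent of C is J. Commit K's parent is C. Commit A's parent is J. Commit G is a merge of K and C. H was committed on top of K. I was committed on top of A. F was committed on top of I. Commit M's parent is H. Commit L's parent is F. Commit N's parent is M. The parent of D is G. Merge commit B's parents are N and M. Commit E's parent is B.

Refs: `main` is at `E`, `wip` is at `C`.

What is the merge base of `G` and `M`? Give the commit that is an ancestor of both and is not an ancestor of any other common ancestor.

K

Ancestors of G: {C, G, J, K}.
Ancestors of M: {C, H, J, K, M}.
Common ancestors: {C, J, K}.
Among these, K is not an ancestor of any other common ancestor — it is the merge base.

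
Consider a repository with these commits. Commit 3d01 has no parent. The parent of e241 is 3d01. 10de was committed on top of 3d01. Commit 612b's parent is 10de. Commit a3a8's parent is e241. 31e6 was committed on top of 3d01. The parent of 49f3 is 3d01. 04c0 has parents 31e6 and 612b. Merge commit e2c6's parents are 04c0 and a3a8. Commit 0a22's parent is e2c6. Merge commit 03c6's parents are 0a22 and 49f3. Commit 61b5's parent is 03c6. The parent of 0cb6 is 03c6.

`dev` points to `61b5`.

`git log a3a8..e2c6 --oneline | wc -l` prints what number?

5

Reachable from e2c6: {04c0, 10de, 31e6, 3d01, 612b, a3a8, e241, e2c6}.
Reachable from a3a8: {3d01, a3a8, e241}.
In e2c6's history but not a3a8's: {04c0, 10de, 31e6, 612b, e2c6} — 5 commits.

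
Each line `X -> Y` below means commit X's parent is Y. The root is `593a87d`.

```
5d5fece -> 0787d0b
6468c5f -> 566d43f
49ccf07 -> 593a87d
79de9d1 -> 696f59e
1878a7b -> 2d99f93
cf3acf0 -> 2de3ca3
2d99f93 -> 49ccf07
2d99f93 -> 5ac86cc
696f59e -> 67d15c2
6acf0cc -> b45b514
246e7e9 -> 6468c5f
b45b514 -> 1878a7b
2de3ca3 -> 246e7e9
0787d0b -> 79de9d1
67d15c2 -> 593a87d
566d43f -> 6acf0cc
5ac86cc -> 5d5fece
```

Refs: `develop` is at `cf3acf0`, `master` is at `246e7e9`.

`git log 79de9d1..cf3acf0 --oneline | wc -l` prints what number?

13

Reachable from cf3acf0: {0787d0b, 1878a7b, 246e7e9, 2d99f93, 2de3ca3, 49ccf07, 566d43f, 593a87d, 5ac86cc, 5d5fece, 6468c5f, 67d15c2, 696f59e, 6acf0cc, 79de9d1, b45b514, cf3acf0}.
Reachable from 79de9d1: {593a87d, 67d15c2, 696f59e, 79de9d1}.
In cf3acf0's history but not 79de9d1's: {0787d0b, 1878a7b, 246e7e9, 2d99f93, 2de3ca3, 49ccf07, 566d43f, 5ac86cc, 5d5fece, 6468c5f, 6acf0cc, b45b514, cf3acf0} — 13 commits.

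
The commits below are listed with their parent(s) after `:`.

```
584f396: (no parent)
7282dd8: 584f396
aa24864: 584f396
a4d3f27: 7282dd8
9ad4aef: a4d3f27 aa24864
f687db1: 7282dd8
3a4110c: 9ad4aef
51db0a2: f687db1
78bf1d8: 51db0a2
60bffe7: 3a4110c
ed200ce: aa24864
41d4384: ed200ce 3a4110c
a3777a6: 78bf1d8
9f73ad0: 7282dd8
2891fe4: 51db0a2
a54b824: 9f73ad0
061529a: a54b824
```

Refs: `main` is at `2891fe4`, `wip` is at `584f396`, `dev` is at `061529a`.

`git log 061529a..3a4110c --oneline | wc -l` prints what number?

Reachable from 3a4110c: {3a4110c, 584f396, 7282dd8, 9ad4aef, a4d3f27, aa24864}.
Reachable from 061529a: {061529a, 584f396, 7282dd8, 9f73ad0, a54b824}.
In 3a4110c's history but not 061529a's: {3a4110c, 9ad4aef, a4d3f27, aa24864} — 4 commits.

4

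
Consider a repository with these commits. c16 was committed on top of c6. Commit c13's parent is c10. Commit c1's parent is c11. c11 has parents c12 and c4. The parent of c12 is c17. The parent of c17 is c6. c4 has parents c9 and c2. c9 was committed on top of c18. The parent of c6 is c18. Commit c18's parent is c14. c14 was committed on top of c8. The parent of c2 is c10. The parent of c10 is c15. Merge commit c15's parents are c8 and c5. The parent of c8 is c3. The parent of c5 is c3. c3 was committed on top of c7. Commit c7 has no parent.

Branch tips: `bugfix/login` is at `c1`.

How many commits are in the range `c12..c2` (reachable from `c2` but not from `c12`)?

Reachable from c2: {c10, c15, c2, c3, c5, c7, c8}.
Reachable from c12: {c12, c14, c17, c18, c3, c6, c7, c8}.
In c2's history but not c12's: {c10, c15, c2, c5} — 4 commits.

4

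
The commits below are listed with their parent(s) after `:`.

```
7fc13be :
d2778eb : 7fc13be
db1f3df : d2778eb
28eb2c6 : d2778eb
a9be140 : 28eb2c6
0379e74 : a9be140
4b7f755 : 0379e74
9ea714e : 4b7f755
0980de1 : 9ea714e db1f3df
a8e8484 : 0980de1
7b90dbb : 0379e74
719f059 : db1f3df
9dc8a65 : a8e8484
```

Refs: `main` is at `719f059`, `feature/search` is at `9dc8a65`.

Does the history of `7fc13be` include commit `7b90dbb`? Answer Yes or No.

Ancestors of 7fc13be: {7fc13be}.
7b90dbb is not in that set, so it is not an ancestor of 7fc13be.

No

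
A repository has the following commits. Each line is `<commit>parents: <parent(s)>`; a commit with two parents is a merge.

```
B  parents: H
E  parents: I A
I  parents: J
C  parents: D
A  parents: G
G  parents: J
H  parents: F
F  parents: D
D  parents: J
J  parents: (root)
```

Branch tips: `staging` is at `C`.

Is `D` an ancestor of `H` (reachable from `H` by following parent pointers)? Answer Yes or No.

Yes

Ancestors of H (commits reachable by following parents): {D, F, H, J}.
D is in that set, so it is an ancestor of H.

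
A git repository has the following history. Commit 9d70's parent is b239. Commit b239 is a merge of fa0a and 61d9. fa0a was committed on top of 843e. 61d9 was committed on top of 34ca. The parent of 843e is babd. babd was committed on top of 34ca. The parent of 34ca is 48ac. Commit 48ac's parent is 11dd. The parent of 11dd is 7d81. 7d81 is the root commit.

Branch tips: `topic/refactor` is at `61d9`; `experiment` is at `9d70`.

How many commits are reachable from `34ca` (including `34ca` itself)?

Walking parent pointers from 34ca: reachable set = {11dd, 34ca, 48ac, 7d81}.
That is 4 commits.

4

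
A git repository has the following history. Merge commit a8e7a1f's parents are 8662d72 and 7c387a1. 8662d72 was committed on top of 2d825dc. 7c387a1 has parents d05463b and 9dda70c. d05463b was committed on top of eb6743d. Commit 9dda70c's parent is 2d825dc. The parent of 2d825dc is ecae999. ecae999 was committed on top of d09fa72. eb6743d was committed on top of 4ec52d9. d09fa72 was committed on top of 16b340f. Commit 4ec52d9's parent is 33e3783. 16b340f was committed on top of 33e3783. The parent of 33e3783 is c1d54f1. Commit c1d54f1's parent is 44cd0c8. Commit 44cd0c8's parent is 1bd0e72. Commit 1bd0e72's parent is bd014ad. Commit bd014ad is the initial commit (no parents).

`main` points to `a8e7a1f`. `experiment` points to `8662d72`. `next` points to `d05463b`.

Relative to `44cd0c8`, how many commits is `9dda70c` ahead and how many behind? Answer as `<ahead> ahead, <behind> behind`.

Reachable from 9dda70c: {16b340f, 1bd0e72, 2d825dc, 33e3783, 44cd0c8, 9dda70c, bd014ad, c1d54f1, d09fa72, ecae999}.
Reachable from 44cd0c8: {1bd0e72, 44cd0c8, bd014ad}.
Only in 9dda70c's history (ahead): {16b340f, 2d825dc, 33e3783, 9dda70c, c1d54f1, d09fa72, ecae999} — 7.
Only in 44cd0c8's history (behind): {} — 0.

7 ahead, 0 behind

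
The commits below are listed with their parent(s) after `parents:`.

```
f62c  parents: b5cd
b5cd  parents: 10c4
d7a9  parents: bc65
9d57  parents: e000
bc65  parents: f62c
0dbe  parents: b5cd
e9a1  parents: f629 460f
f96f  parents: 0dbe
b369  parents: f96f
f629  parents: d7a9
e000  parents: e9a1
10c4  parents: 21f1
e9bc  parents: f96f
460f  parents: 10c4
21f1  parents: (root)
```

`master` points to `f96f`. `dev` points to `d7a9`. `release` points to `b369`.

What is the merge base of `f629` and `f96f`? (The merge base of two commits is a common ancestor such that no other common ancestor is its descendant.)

b5cd

Ancestors of f629: {10c4, 21f1, b5cd, bc65, d7a9, f629, f62c}.
Ancestors of f96f: {0dbe, 10c4, 21f1, b5cd, f96f}.
Common ancestors: {10c4, 21f1, b5cd}.
Among these, b5cd is not an ancestor of any other common ancestor — it is the merge base.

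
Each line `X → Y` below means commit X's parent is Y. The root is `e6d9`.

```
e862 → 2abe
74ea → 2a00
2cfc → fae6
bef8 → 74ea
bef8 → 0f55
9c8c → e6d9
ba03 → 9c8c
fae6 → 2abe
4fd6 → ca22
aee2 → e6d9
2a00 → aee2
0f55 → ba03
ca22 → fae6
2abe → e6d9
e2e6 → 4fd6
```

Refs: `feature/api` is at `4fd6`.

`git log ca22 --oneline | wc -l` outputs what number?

Walking parent pointers from ca22: reachable set = {2abe, ca22, e6d9, fae6}.
That is 4 commits.

4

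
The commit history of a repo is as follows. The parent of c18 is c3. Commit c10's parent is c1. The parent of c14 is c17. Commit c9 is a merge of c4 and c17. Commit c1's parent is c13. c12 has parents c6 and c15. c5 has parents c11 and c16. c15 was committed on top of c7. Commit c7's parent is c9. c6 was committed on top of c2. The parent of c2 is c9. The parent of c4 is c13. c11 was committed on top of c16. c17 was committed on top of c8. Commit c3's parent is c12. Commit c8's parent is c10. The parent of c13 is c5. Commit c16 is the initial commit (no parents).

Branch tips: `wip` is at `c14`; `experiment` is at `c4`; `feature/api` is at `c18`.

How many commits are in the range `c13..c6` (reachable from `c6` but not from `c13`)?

8

Reachable from c6: {c1, c10, c11, c13, c16, c17, c2, c4, c5, c6, c8, c9}.
Reachable from c13: {c11, c13, c16, c5}.
In c6's history but not c13's: {c1, c10, c17, c2, c4, c6, c8, c9} — 8 commits.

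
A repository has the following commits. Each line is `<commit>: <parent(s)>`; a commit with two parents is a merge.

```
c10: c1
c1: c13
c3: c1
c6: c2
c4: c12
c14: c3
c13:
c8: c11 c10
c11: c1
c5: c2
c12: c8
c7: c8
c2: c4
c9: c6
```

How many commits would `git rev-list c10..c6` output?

6

Reachable from c6: {c1, c10, c11, c12, c13, c2, c4, c6, c8}.
Reachable from c10: {c1, c10, c13}.
In c6's history but not c10's: {c11, c12, c2, c4, c6, c8} — 6 commits.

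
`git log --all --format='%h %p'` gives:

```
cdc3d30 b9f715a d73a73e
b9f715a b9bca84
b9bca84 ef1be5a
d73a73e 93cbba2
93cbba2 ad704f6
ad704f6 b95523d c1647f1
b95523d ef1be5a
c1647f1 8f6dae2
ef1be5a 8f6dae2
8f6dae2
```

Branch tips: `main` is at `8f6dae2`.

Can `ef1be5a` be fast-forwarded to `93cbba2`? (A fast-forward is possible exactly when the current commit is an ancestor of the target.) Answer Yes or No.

Yes

A fast-forward from ef1be5a to 93cbba2 is possible iff ef1be5a is an ancestor of 93cbba2.
Ancestors of 93cbba2: {8f6dae2, 93cbba2, ad704f6, b95523d, c1647f1, ef1be5a}.
ef1be5a is among them, so fast-forward is possible.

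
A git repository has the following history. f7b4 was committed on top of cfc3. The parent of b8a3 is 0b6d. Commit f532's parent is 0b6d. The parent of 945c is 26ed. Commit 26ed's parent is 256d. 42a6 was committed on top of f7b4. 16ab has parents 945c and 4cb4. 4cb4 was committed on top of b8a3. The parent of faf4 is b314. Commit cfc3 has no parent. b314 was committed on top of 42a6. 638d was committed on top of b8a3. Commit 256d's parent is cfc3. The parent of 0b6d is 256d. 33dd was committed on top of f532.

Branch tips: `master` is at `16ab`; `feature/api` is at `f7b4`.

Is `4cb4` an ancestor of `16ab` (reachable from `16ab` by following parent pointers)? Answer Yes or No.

Ancestors of 16ab (commits reachable by following parents): {0b6d, 16ab, 256d, 26ed, 4cb4, 945c, b8a3, cfc3}.
4cb4 is in that set, so it is an ancestor of 16ab.

Yes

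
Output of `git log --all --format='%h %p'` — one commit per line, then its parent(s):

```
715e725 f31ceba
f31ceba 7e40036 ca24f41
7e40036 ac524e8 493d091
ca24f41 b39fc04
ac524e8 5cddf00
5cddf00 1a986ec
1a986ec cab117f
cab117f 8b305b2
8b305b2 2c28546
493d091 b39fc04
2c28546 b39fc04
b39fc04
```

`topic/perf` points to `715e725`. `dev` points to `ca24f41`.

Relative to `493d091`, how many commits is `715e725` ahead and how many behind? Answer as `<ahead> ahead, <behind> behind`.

Reachable from 715e725: {1a986ec, 2c28546, 493d091, 5cddf00, 715e725, 7e40036, 8b305b2, ac524e8, b39fc04, ca24f41, cab117f, f31ceba}.
Reachable from 493d091: {493d091, b39fc04}.
Only in 715e725's history (ahead): {1a986ec, 2c28546, 5cddf00, 715e725, 7e40036, 8b305b2, ac524e8, ca24f41, cab117f, f31ceba} — 10.
Only in 493d091's history (behind): {} — 0.

10 ahead, 0 behind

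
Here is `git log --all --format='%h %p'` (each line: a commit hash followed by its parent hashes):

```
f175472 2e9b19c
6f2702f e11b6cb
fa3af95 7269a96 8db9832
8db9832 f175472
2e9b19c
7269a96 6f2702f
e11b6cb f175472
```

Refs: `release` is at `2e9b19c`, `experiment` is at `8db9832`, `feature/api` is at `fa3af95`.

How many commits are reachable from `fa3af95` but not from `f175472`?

5

Reachable from fa3af95: {2e9b19c, 6f2702f, 7269a96, 8db9832, e11b6cb, f175472, fa3af95}.
Reachable from f175472: {2e9b19c, f175472}.
In fa3af95's history but not f175472's: {6f2702f, 7269a96, 8db9832, e11b6cb, fa3af95} — 5 commits.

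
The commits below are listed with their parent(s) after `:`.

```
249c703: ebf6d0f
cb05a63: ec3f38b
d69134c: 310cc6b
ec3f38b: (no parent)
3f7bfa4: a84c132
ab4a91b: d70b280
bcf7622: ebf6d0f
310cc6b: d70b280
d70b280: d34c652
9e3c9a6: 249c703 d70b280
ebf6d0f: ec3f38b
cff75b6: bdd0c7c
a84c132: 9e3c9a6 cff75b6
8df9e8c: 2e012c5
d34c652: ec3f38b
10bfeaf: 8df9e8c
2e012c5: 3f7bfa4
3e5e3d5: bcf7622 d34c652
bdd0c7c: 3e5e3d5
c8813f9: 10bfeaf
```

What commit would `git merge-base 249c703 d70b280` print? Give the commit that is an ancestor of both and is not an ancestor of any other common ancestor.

ec3f38b

Ancestors of 249c703: {249c703, ebf6d0f, ec3f38b}.
Ancestors of d70b280: {d34c652, d70b280, ec3f38b}.
Common ancestors: {ec3f38b}.
The only common ancestor is ec3f38b, so it is the merge base.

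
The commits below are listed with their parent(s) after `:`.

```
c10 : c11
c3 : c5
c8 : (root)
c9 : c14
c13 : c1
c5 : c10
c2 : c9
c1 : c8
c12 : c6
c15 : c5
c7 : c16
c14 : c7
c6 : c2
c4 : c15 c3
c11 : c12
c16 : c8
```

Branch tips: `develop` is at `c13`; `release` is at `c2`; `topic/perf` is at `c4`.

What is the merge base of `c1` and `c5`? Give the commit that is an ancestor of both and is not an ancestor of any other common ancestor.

c8

Ancestors of c1: {c1, c8}.
Ancestors of c5: {c10, c11, c12, c14, c16, c2, c5, c6, c7, c8, c9}.
Common ancestors: {c8}.
The only common ancestor is c8, so it is the merge base.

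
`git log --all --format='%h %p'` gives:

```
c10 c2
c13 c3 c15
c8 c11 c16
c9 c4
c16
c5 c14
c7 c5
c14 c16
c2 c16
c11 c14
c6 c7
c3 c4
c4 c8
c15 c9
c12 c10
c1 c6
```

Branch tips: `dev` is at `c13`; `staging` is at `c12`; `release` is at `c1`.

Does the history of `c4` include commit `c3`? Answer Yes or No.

Ancestors of c4: {c11, c14, c16, c4, c8}.
c3 is not in that set, so it is not an ancestor of c4.

No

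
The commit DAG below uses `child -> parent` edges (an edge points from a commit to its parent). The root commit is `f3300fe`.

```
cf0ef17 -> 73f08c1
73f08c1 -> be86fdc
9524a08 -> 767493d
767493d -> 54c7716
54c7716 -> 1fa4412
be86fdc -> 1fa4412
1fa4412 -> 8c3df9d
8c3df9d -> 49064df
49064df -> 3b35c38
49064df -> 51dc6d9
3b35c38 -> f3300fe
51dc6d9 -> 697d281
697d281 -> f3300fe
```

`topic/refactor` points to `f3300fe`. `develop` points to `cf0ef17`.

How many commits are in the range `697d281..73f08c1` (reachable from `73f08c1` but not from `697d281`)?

Reachable from 73f08c1: {1fa4412, 3b35c38, 49064df, 51dc6d9, 697d281, 73f08c1, 8c3df9d, be86fdc, f3300fe}.
Reachable from 697d281: {697d281, f3300fe}.
In 73f08c1's history but not 697d281's: {1fa4412, 3b35c38, 49064df, 51dc6d9, 73f08c1, 8c3df9d, be86fdc} — 7 commits.

7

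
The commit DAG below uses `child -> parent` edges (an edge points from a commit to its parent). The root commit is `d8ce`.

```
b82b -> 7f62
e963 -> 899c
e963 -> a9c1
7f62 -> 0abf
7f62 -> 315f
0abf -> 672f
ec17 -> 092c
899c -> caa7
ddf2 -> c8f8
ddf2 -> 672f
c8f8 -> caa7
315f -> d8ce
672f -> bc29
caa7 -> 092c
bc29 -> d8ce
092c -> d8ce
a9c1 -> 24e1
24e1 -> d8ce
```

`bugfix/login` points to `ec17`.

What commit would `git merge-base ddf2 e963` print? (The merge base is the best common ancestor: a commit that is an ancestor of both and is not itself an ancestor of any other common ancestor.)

Ancestors of ddf2: {092c, 672f, bc29, c8f8, caa7, d8ce, ddf2}.
Ancestors of e963: {092c, 24e1, 899c, a9c1, caa7, d8ce, e963}.
Common ancestors: {092c, caa7, d8ce}.
Among these, caa7 is not an ancestor of any other common ancestor — it is the merge base.

caa7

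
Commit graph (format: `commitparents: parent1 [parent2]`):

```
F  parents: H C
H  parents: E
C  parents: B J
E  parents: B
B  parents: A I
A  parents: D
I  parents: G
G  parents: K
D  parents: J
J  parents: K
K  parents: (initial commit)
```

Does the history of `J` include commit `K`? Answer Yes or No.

Yes

Ancestors of J (commits reachable by following parents): {J, K}.
K is in that set, so it is an ancestor of J.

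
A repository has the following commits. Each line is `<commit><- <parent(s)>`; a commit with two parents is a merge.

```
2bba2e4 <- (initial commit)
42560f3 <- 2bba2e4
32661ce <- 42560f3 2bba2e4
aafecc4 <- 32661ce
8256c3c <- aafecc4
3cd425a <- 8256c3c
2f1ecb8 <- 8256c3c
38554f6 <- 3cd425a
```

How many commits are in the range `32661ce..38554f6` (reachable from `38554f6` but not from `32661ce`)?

Reachable from 38554f6: {2bba2e4, 32661ce, 38554f6, 3cd425a, 42560f3, 8256c3c, aafecc4}.
Reachable from 32661ce: {2bba2e4, 32661ce, 42560f3}.
In 38554f6's history but not 32661ce's: {38554f6, 3cd425a, 8256c3c, aafecc4} — 4 commits.

4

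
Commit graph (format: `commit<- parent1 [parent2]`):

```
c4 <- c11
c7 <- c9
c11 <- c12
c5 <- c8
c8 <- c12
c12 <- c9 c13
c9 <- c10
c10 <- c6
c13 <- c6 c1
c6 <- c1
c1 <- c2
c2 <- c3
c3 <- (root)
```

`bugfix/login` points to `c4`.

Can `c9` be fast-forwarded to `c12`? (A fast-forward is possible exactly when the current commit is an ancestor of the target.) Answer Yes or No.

A fast-forward from c9 to c12 is possible iff c9 is an ancestor of c12.
Ancestors of c12: {c1, c10, c12, c13, c2, c3, c6, c9}.
c9 is among them, so fast-forward is possible.

Yes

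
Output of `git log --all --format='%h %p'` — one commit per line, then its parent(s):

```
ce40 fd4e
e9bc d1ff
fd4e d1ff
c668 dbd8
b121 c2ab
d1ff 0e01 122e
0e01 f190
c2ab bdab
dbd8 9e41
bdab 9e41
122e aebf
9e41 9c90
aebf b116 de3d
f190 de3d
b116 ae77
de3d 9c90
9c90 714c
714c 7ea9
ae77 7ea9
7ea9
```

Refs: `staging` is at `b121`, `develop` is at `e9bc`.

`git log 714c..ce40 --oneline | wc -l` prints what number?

11

Reachable from ce40: {0e01, 122e, 714c, 7ea9, 9c90, ae77, aebf, b116, ce40, d1ff, de3d, f190, fd4e}.
Reachable from 714c: {714c, 7ea9}.
In ce40's history but not 714c's: {0e01, 122e, 9c90, ae77, aebf, b116, ce40, d1ff, de3d, f190, fd4e} — 11 commits.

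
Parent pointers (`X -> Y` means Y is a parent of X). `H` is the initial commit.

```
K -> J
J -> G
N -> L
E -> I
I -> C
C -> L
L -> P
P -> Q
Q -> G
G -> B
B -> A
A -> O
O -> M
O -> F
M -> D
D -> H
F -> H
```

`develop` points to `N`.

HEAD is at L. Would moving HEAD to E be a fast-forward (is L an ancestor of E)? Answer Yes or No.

Yes

A fast-forward from L to E is possible iff L is an ancestor of E.
Ancestors of E: {A, B, C, D, E, F, G, H, I, L, M, O, P, Q}.
L is among them, so fast-forward is possible.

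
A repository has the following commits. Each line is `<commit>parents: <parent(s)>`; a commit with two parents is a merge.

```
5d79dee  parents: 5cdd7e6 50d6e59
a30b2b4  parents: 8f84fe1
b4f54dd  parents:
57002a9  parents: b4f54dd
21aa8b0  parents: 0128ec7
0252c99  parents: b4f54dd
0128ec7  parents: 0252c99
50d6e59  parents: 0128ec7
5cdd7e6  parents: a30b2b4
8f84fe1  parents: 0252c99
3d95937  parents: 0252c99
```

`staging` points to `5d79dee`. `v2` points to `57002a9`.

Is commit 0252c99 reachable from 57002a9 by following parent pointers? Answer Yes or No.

No

Ancestors of 57002a9: {57002a9, b4f54dd}.
0252c99 is not in that set, so it is not an ancestor of 57002a9.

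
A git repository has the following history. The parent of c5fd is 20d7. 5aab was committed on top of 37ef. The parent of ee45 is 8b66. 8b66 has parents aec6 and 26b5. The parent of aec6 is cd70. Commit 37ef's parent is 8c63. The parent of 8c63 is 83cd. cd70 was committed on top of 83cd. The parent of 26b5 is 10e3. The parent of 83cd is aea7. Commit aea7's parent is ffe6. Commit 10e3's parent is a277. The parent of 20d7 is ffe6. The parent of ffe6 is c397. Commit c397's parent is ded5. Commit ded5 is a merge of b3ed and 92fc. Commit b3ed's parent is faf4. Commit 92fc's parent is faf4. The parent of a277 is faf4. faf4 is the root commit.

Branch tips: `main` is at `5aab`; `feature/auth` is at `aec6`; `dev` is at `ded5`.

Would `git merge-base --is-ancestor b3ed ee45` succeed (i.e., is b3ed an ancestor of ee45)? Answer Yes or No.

Yes

Ancestors of ee45 (commits reachable by following parents): {10e3, 26b5, 83cd, 8b66, 92fc, a277, aea7, aec6, b3ed, c397, cd70, ded5, ee45, faf4, ffe6}.
b3ed is in that set, so it is an ancestor of ee45.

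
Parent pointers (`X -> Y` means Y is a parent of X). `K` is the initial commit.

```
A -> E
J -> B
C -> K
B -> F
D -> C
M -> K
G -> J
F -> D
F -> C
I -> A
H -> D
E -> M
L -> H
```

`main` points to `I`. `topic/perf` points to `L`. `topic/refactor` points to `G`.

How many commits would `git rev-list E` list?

3

Walking parent pointers from E: reachable set = {E, K, M}.
That is 3 commits.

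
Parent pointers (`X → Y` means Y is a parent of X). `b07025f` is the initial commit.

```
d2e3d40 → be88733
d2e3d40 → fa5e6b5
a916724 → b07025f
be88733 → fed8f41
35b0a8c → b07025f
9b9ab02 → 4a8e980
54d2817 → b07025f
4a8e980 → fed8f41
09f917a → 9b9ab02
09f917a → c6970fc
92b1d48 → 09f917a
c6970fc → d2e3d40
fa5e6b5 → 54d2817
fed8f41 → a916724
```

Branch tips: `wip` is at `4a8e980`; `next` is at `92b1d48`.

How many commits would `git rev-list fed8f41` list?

3

Walking parent pointers from fed8f41: reachable set = {a916724, b07025f, fed8f41}.
That is 3 commits.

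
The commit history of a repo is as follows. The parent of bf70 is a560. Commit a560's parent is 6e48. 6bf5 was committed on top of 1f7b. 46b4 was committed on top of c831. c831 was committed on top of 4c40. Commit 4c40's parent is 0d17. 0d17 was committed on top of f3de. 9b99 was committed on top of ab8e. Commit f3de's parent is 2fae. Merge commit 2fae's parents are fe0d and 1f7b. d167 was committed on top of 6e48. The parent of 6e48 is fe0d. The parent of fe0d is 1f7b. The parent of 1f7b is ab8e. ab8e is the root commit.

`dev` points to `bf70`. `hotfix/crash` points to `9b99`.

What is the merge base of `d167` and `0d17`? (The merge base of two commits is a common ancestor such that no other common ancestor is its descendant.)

Ancestors of d167: {1f7b, 6e48, ab8e, d167, fe0d}.
Ancestors of 0d17: {0d17, 1f7b, 2fae, ab8e, f3de, fe0d}.
Common ancestors: {1f7b, ab8e, fe0d}.
Among these, fe0d is not an ancestor of any other common ancestor — it is the merge base.

fe0d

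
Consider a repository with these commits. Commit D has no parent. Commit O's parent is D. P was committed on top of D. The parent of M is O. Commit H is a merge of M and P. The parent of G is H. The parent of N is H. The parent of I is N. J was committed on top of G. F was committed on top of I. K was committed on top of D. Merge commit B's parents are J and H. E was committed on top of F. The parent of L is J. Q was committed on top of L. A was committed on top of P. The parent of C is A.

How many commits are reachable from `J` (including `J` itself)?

7

Walking parent pointers from J: reachable set = {D, G, H, J, M, O, P}.
That is 7 commits.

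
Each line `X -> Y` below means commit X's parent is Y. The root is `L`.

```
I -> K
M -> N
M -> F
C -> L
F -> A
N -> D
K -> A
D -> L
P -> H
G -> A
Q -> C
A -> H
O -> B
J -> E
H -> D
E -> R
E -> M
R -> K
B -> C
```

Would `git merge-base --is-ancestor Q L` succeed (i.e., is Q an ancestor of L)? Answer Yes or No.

No

Ancestors of L: {L}.
Q is not in that set, so it is not an ancestor of L.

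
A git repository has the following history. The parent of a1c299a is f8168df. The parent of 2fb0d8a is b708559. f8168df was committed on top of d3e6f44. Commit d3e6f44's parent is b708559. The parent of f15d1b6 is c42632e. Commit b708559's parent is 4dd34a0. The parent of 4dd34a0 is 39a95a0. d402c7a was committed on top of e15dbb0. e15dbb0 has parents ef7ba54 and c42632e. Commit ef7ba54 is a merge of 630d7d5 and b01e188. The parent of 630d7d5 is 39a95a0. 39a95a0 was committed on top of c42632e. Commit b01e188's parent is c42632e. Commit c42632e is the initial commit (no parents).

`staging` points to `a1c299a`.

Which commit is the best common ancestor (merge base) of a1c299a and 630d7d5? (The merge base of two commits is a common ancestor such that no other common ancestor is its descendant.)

39a95a0

Ancestors of a1c299a: {39a95a0, 4dd34a0, a1c299a, b708559, c42632e, d3e6f44, f8168df}.
Ancestors of 630d7d5: {39a95a0, 630d7d5, c42632e}.
Common ancestors: {39a95a0, c42632e}.
Among these, 39a95a0 is not an ancestor of any other common ancestor — it is the merge base.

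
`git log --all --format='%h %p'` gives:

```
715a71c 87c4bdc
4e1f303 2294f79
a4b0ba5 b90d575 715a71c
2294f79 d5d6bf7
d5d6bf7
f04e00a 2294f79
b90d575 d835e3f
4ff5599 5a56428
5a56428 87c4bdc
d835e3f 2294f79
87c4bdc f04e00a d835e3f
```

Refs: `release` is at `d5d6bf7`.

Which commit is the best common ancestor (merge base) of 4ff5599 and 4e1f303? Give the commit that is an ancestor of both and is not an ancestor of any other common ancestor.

2294f79

Ancestors of 4ff5599: {2294f79, 4ff5599, 5a56428, 87c4bdc, d5d6bf7, d835e3f, f04e00a}.
Ancestors of 4e1f303: {2294f79, 4e1f303, d5d6bf7}.
Common ancestors: {2294f79, d5d6bf7}.
Among these, 2294f79 is not an ancestor of any other common ancestor — it is the merge base.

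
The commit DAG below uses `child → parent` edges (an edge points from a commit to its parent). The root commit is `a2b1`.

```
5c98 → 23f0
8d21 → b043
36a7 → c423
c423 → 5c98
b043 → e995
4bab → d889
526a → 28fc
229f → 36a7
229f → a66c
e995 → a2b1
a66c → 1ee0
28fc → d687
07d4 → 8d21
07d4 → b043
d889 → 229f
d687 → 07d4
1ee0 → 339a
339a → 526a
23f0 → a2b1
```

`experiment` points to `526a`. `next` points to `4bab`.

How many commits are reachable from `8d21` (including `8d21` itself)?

Walking parent pointers from 8d21: reachable set = {8d21, a2b1, b043, e995}.
That is 4 commits.

4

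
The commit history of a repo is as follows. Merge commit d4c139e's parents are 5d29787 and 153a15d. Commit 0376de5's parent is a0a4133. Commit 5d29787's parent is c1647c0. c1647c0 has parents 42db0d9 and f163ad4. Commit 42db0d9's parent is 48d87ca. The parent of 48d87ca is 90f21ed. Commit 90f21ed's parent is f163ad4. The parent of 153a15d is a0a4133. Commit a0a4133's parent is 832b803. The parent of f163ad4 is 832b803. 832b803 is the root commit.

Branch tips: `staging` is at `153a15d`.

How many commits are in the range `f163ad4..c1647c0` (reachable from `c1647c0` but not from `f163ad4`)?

Reachable from c1647c0: {42db0d9, 48d87ca, 832b803, 90f21ed, c1647c0, f163ad4}.
Reachable from f163ad4: {832b803, f163ad4}.
In c1647c0's history but not f163ad4's: {42db0d9, 48d87ca, 90f21ed, c1647c0} — 4 commits.

4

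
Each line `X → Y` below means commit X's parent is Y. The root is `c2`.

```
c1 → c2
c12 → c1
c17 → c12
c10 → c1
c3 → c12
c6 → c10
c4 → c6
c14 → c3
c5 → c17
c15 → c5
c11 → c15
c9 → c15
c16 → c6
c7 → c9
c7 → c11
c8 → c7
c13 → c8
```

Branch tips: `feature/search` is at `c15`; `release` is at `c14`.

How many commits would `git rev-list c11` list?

Walking parent pointers from c11: reachable set = {c1, c11, c12, c15, c17, c2, c5}.
That is 7 commits.

7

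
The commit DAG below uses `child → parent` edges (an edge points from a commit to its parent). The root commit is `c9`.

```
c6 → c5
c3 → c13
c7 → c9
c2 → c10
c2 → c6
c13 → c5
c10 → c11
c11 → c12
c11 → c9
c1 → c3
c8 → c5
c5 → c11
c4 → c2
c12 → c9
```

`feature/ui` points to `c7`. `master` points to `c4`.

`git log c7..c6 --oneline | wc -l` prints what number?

Reachable from c6: {c11, c12, c5, c6, c9}.
Reachable from c7: {c7, c9}.
In c6's history but not c7's: {c11, c12, c5, c6} — 4 commits.

4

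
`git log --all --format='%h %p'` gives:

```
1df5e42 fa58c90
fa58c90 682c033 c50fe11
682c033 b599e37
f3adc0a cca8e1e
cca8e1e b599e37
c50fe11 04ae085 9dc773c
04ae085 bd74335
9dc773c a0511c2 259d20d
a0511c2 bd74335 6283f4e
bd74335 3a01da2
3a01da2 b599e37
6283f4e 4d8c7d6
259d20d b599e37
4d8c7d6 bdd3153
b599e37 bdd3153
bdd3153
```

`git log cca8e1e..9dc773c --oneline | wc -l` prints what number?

Reachable from 9dc773c: {259d20d, 3a01da2, 4d8c7d6, 6283f4e, 9dc773c, a0511c2, b599e37, bd74335, bdd3153}.
Reachable from cca8e1e: {b599e37, bdd3153, cca8e1e}.
In 9dc773c's history but not cca8e1e's: {259d20d, 3a01da2, 4d8c7d6, 6283f4e, 9dc773c, a0511c2, bd74335} — 7 commits.

7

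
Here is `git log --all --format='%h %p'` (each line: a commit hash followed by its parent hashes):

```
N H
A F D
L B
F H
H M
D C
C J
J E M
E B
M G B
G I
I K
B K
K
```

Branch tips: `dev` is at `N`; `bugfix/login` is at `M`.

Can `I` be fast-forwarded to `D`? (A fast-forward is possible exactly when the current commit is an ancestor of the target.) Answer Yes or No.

A fast-forward from I to D is possible iff I is an ancestor of D.
Ancestors of D: {B, C, D, E, G, I, J, K, M}.
I is among them, so fast-forward is possible.

Yes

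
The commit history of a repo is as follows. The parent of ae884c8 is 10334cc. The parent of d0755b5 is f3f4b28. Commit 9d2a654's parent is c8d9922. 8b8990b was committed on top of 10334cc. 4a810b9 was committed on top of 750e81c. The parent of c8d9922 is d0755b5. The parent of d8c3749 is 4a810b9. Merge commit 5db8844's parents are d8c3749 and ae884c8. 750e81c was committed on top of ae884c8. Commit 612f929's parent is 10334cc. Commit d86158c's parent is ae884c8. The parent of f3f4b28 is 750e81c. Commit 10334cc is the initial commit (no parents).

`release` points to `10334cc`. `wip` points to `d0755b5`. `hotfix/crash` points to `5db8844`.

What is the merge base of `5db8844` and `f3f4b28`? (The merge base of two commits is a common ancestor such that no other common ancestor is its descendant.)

Ancestors of 5db8844: {10334cc, 4a810b9, 5db8844, 750e81c, ae884c8, d8c3749}.
Ancestors of f3f4b28: {10334cc, 750e81c, ae884c8, f3f4b28}.
Common ancestors: {10334cc, 750e81c, ae884c8}.
Among these, 750e81c is not an ancestor of any other common ancestor — it is the merge base.

750e81c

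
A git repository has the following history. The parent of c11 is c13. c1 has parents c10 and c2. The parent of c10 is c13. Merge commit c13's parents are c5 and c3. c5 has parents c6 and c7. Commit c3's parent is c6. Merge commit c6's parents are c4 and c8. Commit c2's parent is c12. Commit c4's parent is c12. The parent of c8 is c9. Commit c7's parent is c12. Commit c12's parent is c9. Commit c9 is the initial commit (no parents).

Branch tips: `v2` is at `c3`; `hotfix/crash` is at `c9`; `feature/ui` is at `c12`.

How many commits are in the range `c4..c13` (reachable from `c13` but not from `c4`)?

6

Reachable from c13: {c12, c13, c3, c4, c5, c6, c7, c8, c9}.
Reachable from c4: {c12, c4, c9}.
In c13's history but not c4's: {c13, c3, c5, c6, c7, c8} — 6 commits.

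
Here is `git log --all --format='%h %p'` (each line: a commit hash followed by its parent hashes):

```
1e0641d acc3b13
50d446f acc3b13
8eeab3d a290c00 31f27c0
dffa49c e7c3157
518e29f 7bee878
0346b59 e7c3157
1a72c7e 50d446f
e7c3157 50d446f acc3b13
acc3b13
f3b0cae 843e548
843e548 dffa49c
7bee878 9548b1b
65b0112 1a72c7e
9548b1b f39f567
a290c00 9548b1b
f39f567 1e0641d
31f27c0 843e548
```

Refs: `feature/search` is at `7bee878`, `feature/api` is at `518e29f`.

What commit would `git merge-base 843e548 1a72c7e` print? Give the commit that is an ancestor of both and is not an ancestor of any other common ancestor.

50d446f

Ancestors of 843e548: {50d446f, 843e548, acc3b13, dffa49c, e7c3157}.
Ancestors of 1a72c7e: {1a72c7e, 50d446f, acc3b13}.
Common ancestors: {50d446f, acc3b13}.
Among these, 50d446f is not an ancestor of any other common ancestor — it is the merge base.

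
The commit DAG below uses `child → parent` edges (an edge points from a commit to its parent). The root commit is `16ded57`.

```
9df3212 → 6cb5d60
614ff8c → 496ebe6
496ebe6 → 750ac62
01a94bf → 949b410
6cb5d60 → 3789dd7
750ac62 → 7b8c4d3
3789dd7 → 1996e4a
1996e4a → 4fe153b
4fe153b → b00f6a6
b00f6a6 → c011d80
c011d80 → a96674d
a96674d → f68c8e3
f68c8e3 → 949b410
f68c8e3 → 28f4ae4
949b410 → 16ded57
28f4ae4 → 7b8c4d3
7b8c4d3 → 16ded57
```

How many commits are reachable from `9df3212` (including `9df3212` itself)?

13

Walking parent pointers from 9df3212: reachable set = {16ded57, 1996e4a, 28f4ae4, 3789dd7, 4fe153b, 6cb5d60, 7b8c4d3, 949b410, 9df3212, a96674d, b00f6a6, c011d80, f68c8e3}.
That is 13 commits.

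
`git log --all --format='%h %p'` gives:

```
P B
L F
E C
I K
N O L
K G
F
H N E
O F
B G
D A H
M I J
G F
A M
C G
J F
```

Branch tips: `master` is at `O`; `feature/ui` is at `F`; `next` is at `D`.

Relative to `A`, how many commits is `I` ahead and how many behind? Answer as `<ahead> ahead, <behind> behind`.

0 ahead, 3 behind

Reachable from I: {F, G, I, K}.
Reachable from A: {A, F, G, I, J, K, M}.
Only in I's history (ahead): {} — 0.
Only in A's history (behind): {A, J, M} — 3.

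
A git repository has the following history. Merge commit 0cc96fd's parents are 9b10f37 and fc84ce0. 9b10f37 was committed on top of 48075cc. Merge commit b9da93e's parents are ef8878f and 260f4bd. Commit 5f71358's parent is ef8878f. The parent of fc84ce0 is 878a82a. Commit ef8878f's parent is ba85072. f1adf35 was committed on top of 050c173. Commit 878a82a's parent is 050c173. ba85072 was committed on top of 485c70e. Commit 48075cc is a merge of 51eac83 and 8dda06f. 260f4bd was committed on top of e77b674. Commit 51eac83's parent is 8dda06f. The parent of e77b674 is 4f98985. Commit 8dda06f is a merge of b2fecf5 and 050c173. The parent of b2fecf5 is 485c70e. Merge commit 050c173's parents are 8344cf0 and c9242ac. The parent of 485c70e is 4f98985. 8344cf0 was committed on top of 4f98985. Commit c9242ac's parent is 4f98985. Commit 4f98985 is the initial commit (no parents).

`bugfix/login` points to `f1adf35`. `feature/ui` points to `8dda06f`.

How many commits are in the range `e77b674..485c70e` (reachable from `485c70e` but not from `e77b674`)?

1

Reachable from 485c70e: {485c70e, 4f98985}.
Reachable from e77b674: {4f98985, e77b674}.
In 485c70e's history but not e77b674's: {485c70e} — 1 commit.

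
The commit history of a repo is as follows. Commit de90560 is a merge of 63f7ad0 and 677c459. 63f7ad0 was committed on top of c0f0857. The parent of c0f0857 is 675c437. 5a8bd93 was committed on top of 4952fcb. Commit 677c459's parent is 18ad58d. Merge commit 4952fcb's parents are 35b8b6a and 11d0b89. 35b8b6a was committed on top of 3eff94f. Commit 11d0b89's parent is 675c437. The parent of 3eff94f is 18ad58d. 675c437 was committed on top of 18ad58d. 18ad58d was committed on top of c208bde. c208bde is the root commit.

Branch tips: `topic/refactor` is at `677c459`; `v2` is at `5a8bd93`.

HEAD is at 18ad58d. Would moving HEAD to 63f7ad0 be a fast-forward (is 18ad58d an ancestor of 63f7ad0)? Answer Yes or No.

Yes

A fast-forward from 18ad58d to 63f7ad0 is possible iff 18ad58d is an ancestor of 63f7ad0.
Ancestors of 63f7ad0: {18ad58d, 63f7ad0, 675c437, c0f0857, c208bde}.
18ad58d is among them, so fast-forward is possible.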